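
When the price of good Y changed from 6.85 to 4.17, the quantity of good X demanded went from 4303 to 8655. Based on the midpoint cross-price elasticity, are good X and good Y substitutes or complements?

complements

%ΔQ_x = (8655 − 4303)/[(4303+8655)/2] = 4352/6479 ≈ 0.6717.
%ΔP_y = (4.17 − 6.85)/[(6.85+4.17)/2] ≈ -0.4864.
E_xy = 0.6717/-0.4864 ≈ -1.381.
E_xy < 0, so the goods are complements.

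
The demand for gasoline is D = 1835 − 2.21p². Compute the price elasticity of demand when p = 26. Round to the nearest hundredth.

At p = 26, D = 341.04.
dD/dp = −2·2.21·p = −114.92.
Point elasticity E = (dD/dp)·(p/D) = -114.92 × 26/341.04 ≈ -8.76.
|E| > 1, so demand is elastic at this price.

-8.76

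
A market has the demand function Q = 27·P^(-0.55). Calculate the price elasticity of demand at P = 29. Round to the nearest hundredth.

-0.55

For a Cobb–Douglas (constant-elasticity) form Q = A·P^α·…, the elasticity with respect to P equals the exponent α at every point.
Here the exponent on P is -0.55, so the price elasticity of demand is -0.55.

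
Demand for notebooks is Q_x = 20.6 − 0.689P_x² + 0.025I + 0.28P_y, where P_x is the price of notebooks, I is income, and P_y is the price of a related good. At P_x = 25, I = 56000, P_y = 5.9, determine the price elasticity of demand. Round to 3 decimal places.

At the given point, Q_x = 20.6 − 0.689(25)² + 0.025(56000) + 0.28(5.9) = 20.6 − 430.625 + 1400 + 1.652 = 991.627.
∂Q_x/∂P_x = −2·0.689·P_x = -34.45, so E_p = -34.45·(25/991.627) ≈ -0.869.
|E_p| < 1: demand is inelastic.

-0.869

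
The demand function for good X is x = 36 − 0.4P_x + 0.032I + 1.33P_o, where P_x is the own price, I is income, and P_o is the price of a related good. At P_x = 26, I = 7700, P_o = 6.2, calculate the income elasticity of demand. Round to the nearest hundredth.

0.88

First evaluate x: 36 − 0.4(26) + 0.032(7700) + 1.33(6.2) = 36 − 10.4 + 246.4 + 8.246 = 280.246.
∂x/∂I = +0.032, so E_I = 0.032·(7700/280.246) ≈ 0.88.
E_I ∈ (0,1): normal good (necessity).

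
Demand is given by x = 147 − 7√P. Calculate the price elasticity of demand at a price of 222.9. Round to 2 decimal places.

At P = 222.9, x = 42.4911.
dx/dP = −7/(2√P) = −7/(2·14.9298).
Point elasticity E = (dx/dP)·(P/x) = -0.2344 × 222.9/42.4911 ≈ -1.23.
|E| > 1, so demand is elastic at this price.

-1.23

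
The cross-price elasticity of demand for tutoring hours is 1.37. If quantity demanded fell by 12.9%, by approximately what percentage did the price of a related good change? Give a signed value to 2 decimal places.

%ΔQ ≈ E × %ΔP_y ⇒ %ΔP_y = %ΔQ / E = (-12.9%)/(1.37) ≈ -9.42%.

-9.42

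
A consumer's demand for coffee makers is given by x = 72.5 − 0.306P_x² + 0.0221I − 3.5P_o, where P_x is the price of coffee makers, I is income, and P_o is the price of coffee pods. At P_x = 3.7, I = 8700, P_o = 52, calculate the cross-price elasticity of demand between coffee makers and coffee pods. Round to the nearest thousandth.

Substituting, x = 72.5 − 0.306(3.7)² + 0.0221(8700) − 3.5(52) = 72.5 − 4.1891 + 192.27 − 182 = 78.5809.
∂x/∂P_o = −3.5, so E_xy = -3.5·(52/78.5809) ≈ -2.316.
E_xy < 0: the goods are complements.

-2.316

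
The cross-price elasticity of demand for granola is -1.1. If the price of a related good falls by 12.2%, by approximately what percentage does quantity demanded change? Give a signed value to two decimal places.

%ΔQ ≈ E × %ΔP_y = (-1.1) × (-12.2%) = 13.42%.

13.42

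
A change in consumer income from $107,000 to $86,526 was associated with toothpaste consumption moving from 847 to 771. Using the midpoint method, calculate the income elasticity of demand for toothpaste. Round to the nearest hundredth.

%ΔQ = (771 − 847)/[(847+771)/2] = -76/809 ≈ -0.0939.
%ΔY = (86,526 − 107,000)/[(107,000+86,526)/2] = -20474/96763 ≈ -0.2116.
E_I = %ΔQ/%ΔY ≈ 0.44.
E_I ∈ (0,1): normal good (necessity).

0.44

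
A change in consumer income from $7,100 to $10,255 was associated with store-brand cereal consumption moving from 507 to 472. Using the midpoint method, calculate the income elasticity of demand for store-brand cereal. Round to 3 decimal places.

-0.197

%ΔQ = (472 − 507)/[(507+472)/2] = -35/489.5 ≈ -0.0715.
%ΔY = (10,255 − 7,100)/[(7,100+10,255)/2] = 3155/8677.5 ≈ 0.3636.
E_I = %ΔQ/%ΔY ≈ -0.197.
E_I < 0: inferior good.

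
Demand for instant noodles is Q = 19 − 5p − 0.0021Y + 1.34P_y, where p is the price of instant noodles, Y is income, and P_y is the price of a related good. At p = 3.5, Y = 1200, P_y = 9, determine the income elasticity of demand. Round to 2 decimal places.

Q = 19 − 5(3.5) − 0.0021(1200) + 1.34(9) = 19 − 17.5 − 2.52 + 12.06 = 11.04.
∂Q/∂Y = −0.0021, so E_I = -0.0021·(1200/11.04) ≈ -0.23.
E_I < 0: inferior good.

-0.23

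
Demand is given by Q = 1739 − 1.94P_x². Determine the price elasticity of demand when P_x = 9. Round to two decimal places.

At P_x = 9, Q = 1581.86.
dQ/dP_x = −2·1.94·P_x = −34.92.
Point elasticity E = (dQ/dP_x)·(P_x/Q) = -34.92 × 9/1581.86 ≈ -0.20.
|E| < 1, so demand is inelastic at this price.

-0.20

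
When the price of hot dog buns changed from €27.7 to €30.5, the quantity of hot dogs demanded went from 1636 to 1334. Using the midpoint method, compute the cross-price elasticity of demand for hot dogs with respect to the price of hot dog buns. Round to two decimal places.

%ΔQ_x = (1334 − 1636)/[(1636+1334)/2] = -302/1485 ≈ -0.2034.
%ΔP_y = (30.5 − 27.7)/[(27.7+30.5)/2] ≈ 0.0962.
E_xy = -0.2034/0.0962 ≈ -2.11.
E_xy < 0, so hot dogs and hot dog buns are complements.

-2.11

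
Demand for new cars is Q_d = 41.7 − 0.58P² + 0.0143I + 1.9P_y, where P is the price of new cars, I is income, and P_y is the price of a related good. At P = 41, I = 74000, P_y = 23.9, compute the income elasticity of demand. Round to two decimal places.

First evaluate Q_d: 41.7 − 0.58(41)² + 0.0143(74000) + 1.9(23.9) = 41.7 − 974.98 + 1058.2 + 45.41 = 170.33.
∂Q_d/∂I = +0.0143, so E_I = 0.0143·(74000/170.33) ≈ 6.21.
E_I > 1: normal good (luxury).

6.21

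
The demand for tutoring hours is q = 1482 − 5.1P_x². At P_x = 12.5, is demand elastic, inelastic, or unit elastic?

elastic

At P_x = 12.5, q = 685.125.
dq/dP_x = −2·5.1·P_x = −127.5.
Point elasticity E = (dq/dP_x)·(P_x/q) = -127.5 × 12.5/685.125 ≈ -2.326.
|E| ≈ 2.326 > 1, so demand is elastic.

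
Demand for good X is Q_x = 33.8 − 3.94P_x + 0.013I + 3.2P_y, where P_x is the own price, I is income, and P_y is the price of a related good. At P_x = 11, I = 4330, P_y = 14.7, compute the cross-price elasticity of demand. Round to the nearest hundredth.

At the given point, Q_x = 33.8 − 3.94(11) + 0.013(4330) + 3.2(14.7) = 33.8 − 43.34 + 56.29 + 47.04 = 93.79.
∂Q_x/∂P_y = +3.2, so E_xy = 3.2·(14.7/93.79) ≈ 0.50.
E_xy > 0: the goods are substitutes.

0.50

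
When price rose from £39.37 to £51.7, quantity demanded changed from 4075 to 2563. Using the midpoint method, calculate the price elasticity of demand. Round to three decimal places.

-1.682

%Δq = (2563 − 4075)/[(4075 + 2563)/2] = -1512/3319 ≈ -0.4556.
%Δp = (51.7 − 39.37)/[(39.37 + 51.7)/2] = 12.33/45.535 ≈ 0.2708.
Arc elasticity E = %Δq/%Δp ≈ -0.4556/0.2708 ≈ -1.682.
|E| > 1: demand is elastic over this range.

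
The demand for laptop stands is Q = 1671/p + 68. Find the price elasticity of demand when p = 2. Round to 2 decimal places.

-0.92

At p = 2, Q = 903.5.
dQ/dp = −1671/p² = −417.75.
Point elasticity E = (dQ/dp)·(p/Q) = -417.75 × 2/903.5 ≈ -0.92.
|E| < 1, so demand is inelastic at this price.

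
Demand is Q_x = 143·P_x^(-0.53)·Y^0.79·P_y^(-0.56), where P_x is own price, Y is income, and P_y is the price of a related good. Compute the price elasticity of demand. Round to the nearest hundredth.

-0.53

For a Cobb–Douglas (constant-elasticity) form Q_x = A·P_x^α·…, the elasticity with respect to P_x equals the exponent α at every point.
Here the exponent on P_x is -0.53, so the price elasticity of demand is -0.53.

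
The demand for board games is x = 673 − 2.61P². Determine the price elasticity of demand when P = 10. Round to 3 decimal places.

-1.267

At P = 10, x = 412.
dx/dP = −2·2.61·P = −52.2.
Point elasticity E = (dx/dP)·(P/x) = -52.2 × 10/412 ≈ -1.267.
|E| > 1, so demand is elastic at this price.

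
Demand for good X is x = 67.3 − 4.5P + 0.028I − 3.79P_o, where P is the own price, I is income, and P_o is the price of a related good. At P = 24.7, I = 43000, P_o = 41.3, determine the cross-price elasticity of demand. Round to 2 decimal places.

-0.16

At the given point, x = 67.3 − 4.5(24.7) + 0.028(43000) − 3.79(41.3) = 67.3 − 111.15 + 1204 − 156.527 = 1003.623.
∂x/∂P_o = −3.79, so E_xy = -3.79·(41.3/1003.623) ≈ -0.16.
E_xy < 0: the goods are complements.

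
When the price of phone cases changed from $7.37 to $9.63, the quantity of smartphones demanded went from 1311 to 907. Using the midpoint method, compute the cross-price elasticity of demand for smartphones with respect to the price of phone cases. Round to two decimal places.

-1.37

%ΔQ_x = (907 − 1311)/[(1311+907)/2] = -404/1109 ≈ -0.3643.
%ΔP_y = (9.63 − 7.37)/[(7.37+9.63)/2] ≈ 0.2659.
E_xy = -0.3643/0.2659 ≈ -1.37.
E_xy < 0, so smartphones and phone cases are complements.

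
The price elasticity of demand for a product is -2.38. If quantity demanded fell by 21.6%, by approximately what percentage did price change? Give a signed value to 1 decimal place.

9.1

%ΔQ ≈ E × %ΔP ⇒ %ΔP = %ΔQ / E = (-21.6%)/(-2.38) ≈ 9.1%.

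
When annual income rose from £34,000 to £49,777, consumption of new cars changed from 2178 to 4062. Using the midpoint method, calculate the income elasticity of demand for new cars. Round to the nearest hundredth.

%ΔQ = (4062 − 2178)/[(2178+4062)/2] = 1884/3120 ≈ 0.6038.
%ΔI = (49,777 − 34,000)/[(34,000+49,777)/2] = 15777/41888.5 ≈ 0.3766.
E_I = %ΔQ/%ΔI ≈ 1.60.
E_I > 1: normal good (luxury).

1.60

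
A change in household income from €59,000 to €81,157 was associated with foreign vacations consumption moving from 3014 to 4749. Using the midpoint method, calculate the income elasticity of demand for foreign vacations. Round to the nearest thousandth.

%ΔQ = (4749 − 3014)/[(3014+4749)/2] = 1735/3881.5 ≈ 0.4470.
%ΔM = (81,157 − 59,000)/[(59,000+81,157)/2] = 22157/70078.5 ≈ 0.3162.
E_I = %ΔQ/%ΔM ≈ 1.414.
E_I > 1: normal good (luxury).

1.414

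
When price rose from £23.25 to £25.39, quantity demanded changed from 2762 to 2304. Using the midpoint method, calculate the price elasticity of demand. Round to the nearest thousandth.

-2.055

%Δq = (2304 − 2762)/[(2762 + 2304)/2] = -458/2533 ≈ -0.1808.
%ΔP = (25.39 − 23.25)/[(23.25 + 25.39)/2] = 2.14/24.32 ≈ 0.0880.
Arc elasticity E = %Δq/%ΔP ≈ -0.1808/0.0880 ≈ -2.055.
|E| > 1: demand is elastic over this range.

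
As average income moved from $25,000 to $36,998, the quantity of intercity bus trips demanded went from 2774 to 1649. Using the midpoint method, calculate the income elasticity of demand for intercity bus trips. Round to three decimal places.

-1.314

%ΔQ = (1649 − 2774)/[(2774+1649)/2] = -1125/2211.5 ≈ -0.5087.
%ΔY = (36,998 − 25,000)/[(25,000+36,998)/2] = 11998/30999 ≈ 0.3870.
E_I = %ΔQ/%ΔY ≈ -1.314.
E_I < 0: inferior good.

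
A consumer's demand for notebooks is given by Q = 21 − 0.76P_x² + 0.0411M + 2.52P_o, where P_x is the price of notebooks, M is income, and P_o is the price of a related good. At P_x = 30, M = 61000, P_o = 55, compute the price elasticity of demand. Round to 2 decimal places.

At the given point, Q = 21 − 0.76(30)² + 0.0411(61000) + 2.52(55) = 21 − 684 + 2507.1 + 138.6 = 1982.7.
∂Q/∂P_x = −2·0.76·P_x = -45.6, so E_p = -45.6·(30/1982.7) ≈ -0.69.
|E_p| < 1: demand is inelastic.

-0.69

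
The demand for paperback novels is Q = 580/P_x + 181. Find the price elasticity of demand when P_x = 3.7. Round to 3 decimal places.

At P_x = 3.7, Q = 337.7568.
dQ/dP_x = −580/P_x² = −42.3667.
Point elasticity E = (dQ/dP_x)·(P_x/Q) = -42.3667 × 3.7/337.7568 ≈ -0.464.
|E| < 1, so demand is inelastic at this price.

-0.464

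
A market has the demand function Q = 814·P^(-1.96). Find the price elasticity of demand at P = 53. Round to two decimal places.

For a Cobb–Douglas (constant-elasticity) form Q = A·P^α·…, the elasticity with respect to P equals the exponent α at every point.
Here the exponent on P is -1.96, so the price elasticity of demand is -1.96.

-1.96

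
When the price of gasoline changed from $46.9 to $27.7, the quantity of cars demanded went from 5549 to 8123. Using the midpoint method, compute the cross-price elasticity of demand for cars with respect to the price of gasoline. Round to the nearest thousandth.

-0.731

%ΔQ_x = (8123 − 5549)/[(5549+8123)/2] = 2574/6836 ≈ 0.3765.
%ΔP_y = (27.7 − 46.9)/[(46.9+27.7)/2] ≈ -0.5147.
E_xy = 0.3765/-0.5147 ≈ -0.731.
E_xy < 0, so cars and gasoline are complements.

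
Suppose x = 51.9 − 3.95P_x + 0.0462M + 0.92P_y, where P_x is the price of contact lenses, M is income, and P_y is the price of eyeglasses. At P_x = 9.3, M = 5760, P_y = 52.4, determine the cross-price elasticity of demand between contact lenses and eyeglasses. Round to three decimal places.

Evaluating quantity at (P_x, M, P_y) gives x = 51.9 − 3.95(9.3) + 0.0462(5760) + 0.92(52.4) = 51.9 − 36.735 + 266.112 + 48.208 = 329.485.
∂x/∂P_y = +0.92, so E_xy = 0.92·(52.4/329.485) ≈ 0.146.
E_xy > 0: the goods are substitutes.

0.146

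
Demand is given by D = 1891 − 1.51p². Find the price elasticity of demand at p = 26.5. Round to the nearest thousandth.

-2.553

At p = 26.5, D = 830.6025.
dD/dp = −2·1.51·p = −80.03.
Point elasticity E = (dD/dp)·(p/D) = -80.03 × 26.5/830.6025 ≈ -2.553.
|E| > 1, so demand is elastic at this price.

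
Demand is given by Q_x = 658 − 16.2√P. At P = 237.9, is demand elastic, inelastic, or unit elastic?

inelastic

At P = 237.9, Q_x = 408.1311.
dQ_x/dP = −16.2/(2√P) = −16.2/(2·15.424).
Point elasticity E = (dQ_x/dP)·(P/Q_x) = -0.5252 × 237.9/408.1311 ≈ -0.306.
|E| ≈ 0.306 < 1, so demand is inelastic.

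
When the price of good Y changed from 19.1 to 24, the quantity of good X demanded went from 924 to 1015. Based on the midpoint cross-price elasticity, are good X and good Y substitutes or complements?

%ΔQ_x = (1015 − 924)/[(924+1015)/2] = 91/969.5 ≈ 0.0939.
%ΔP_y = (24 − 19.1)/[(19.1+24)/2] ≈ 0.2274.
E_xy = 0.0939/0.2274 ≈ 0.413.
E_xy > 0, so the goods are substitutes.

substitutes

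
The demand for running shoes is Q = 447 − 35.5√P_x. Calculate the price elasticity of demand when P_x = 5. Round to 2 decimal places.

At P_x = 5, Q = 367.6196.
dQ/dP_x = −35.5/(2√P_x) = −35.5/(2·2.2361).
Point elasticity E = (dQ/dP_x)·(P_x/Q) = -7.938 × 5/367.6196 ≈ -0.11.
|E| < 1, so demand is inelastic at this price.

-0.11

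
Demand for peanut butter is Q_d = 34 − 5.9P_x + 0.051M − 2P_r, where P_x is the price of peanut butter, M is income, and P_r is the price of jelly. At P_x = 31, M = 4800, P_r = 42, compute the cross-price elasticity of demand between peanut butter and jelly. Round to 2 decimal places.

Q_d = 34 − 5.9(31) + 0.051(4800) − 2(42) = 34 − 182.9 + 244.8 − 84 = 11.9.
∂Q_d/∂P_r = −2, so E_xy = -2·(42/11.9) ≈ -7.06.
E_xy < 0: the goods are complements.

-7.06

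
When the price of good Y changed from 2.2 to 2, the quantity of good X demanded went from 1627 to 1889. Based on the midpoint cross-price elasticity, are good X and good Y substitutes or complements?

complements

%ΔQ_x = (1889 − 1627)/[(1627+1889)/2] = 262/1758 ≈ 0.1490.
%ΔP_y = (2 − 2.2)/[(2.2+2)/2] ≈ -0.0952.
E_xy = 0.1490/-0.0952 ≈ -1.565.
E_xy < 0, so the goods are complements.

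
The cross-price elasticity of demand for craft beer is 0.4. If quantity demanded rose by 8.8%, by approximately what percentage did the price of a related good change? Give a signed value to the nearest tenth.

%ΔQ ≈ E × %ΔP_y ⇒ %ΔP_y = %ΔQ / E = (8.8%)/(0.4) = 22.0%.

22.0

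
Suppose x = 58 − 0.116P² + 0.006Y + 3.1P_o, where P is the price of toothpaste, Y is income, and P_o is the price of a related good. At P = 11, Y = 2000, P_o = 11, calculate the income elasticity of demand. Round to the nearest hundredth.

x = 58 − 0.116(11)² + 0.006(2000) + 3.1(11) = 58 − 14.036 + 12 + 34.1 = 90.064.
∂x/∂Y = +0.006, so E_I = 0.006·(2000/90.064) ≈ 0.13.
E_I ∈ (0,1): normal good (necessity).

0.13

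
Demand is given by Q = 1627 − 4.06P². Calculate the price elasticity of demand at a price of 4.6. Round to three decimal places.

-0.111

At P = 4.6, Q = 1541.0904.
dQ/dP = −2·4.06·P = −37.352.
Point elasticity E = (dQ/dP)·(P/Q) = -37.352 × 4.6/1541.0904 ≈ -0.111.
|E| < 1, so demand is inelastic at this price.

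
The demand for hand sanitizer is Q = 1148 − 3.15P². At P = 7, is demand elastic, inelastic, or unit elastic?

inelastic

At P = 7, Q = 993.65.
dQ/dP = −2·3.15·P = −44.1.
Point elasticity E = (dQ/dP)·(P/Q) = -44.1 × 7/993.65 ≈ -0.311.
|E| ≈ 0.311 < 1, so demand is inelastic.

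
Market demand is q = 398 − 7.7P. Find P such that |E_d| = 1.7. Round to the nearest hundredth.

Set −bP/(a − bP) = −1.7 ⇒ bP = 1.7(a − bP) ⇒ bP(1+1.7) = 1.7·a.
P = 1.7·398/(7.7·2.7) ≈ 32.54.

32.54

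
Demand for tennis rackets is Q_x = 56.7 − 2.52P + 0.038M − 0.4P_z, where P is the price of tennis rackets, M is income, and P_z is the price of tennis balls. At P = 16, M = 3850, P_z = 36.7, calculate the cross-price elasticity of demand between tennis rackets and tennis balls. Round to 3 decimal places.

At the given point, Q_x = 56.7 − 2.52(16) + 0.038(3850) − 0.4(36.7) = 56.7 − 40.32 + 146.3 − 14.68 = 148.
∂Q_x/∂P_z = −0.4, so E_xy = -0.4·(36.7/148) ≈ -0.099.
E_xy < 0: the goods are complements.

-0.099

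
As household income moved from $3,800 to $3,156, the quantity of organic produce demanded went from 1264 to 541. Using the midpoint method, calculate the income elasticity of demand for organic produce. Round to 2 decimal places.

%ΔQ = (541 − 1264)/[(1264+541)/2] = -723/902.5 ≈ -0.8011.
%ΔI = (3,156 − 3,800)/[(3,800+3,156)/2] = -644/3478 ≈ -0.1852.
E_I = %ΔQ/%ΔI ≈ 4.33.
E_I > 1: normal good (luxury).

4.33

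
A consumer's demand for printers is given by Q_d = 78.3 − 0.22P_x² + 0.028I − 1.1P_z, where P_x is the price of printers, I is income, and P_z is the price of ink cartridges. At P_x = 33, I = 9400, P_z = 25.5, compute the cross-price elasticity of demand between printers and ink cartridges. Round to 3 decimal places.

-0.380

Substituting, Q_d = 78.3 − 0.22(33)² + 0.028(9400) − 1.1(25.5) = 78.3 − 239.58 + 263.2 − 28.05 = 73.87.
∂Q_d/∂P_z = −1.1, so E_xy = -1.1·(25.5/73.87) ≈ -0.380.
E_xy < 0: the goods are complements.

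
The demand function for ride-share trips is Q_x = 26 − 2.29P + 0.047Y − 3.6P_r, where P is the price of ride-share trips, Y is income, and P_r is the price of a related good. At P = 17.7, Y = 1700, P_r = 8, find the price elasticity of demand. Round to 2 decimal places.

Q_x = 26 − 2.29(17.7) + 0.047(1700) − 3.6(8) = 26 − 40.533 + 79.9 − 28.8 = 36.567.
∂Q_x/∂P = −2.29, so E_p = (−2.29)·(17.7/36.567) ≈ -1.11.
|E_p| > 1: demand is elastic.

-1.11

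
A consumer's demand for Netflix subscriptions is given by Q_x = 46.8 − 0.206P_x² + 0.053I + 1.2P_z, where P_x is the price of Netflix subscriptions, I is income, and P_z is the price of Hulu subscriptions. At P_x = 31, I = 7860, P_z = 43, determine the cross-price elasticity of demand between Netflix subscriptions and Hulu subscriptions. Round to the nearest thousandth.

Q_x = 46.8 − 0.206(31)² + 0.053(7860) + 1.2(43) = 46.8 − 197.966 + 416.58 + 51.6 = 317.014.
∂Q_x/∂P_z = +1.2, so E_xy = 1.2·(43/317.014) ≈ 0.163.
E_xy > 0: the goods are substitutes.

0.163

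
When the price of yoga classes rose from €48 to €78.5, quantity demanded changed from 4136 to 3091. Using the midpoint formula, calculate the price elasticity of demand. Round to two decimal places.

%ΔQ = (3091 − 4136)/[(4136 + 3091)/2] = -1045/3613.5 ≈ -0.2892.
%Δp = (78.5 − 48)/[(48 + 78.5)/2] = 30.5/63.25 ≈ 0.4822.
Arc elasticity E = %ΔQ/%Δp ≈ -0.2892/0.4822 ≈ -0.60.
|E| < 1: demand is inelastic over this range.

-0.60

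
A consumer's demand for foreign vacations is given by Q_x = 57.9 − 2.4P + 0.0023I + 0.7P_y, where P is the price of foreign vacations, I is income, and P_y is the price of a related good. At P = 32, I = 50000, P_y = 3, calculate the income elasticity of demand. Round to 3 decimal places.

1.171

At the given point, Q_x = 57.9 − 2.4(32) + 0.0023(50000) + 0.7(3) = 57.9 − 76.8 + 115 + 2.1 = 98.2.
∂Q_x/∂I = +0.0023, so E_I = 0.0023·(50000/98.2) ≈ 1.171.
E_I > 1: normal good (luxury).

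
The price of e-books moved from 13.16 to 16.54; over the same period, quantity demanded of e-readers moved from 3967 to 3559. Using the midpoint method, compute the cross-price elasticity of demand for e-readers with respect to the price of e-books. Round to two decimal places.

%ΔQ_x = (3559 − 3967)/[(3967+3559)/2] = -408/3763 ≈ -0.1084.
%ΔP_y = (16.54 − 13.16)/[(13.16+16.54)/2] ≈ 0.2276.
E_xy = -0.1084/0.2276 ≈ -0.48.
E_xy < 0, so e-readers and e-books are complements.

-0.48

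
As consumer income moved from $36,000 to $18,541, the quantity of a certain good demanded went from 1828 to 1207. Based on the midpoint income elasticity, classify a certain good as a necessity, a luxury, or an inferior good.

%ΔQ = (1207 − 1828)/[(1828+1207)/2] = -621/1517.5 ≈ -0.4092.
%ΔY = (18,541 − 36,000)/[(36,000+18,541)/2] = -17459/27270.5 ≈ -0.6402.
E_I = %ΔQ/%ΔY ≈ 0.639.
E_I ∈ (0,1): normal good (necessity).

necessity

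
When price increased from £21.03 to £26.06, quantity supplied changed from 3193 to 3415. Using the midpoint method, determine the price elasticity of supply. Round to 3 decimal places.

%ΔQ = (3415 − 3193)/[(3193 + 3415)/2] = 222/3304 ≈ 0.0672.
%Δp = (26.06 − 21.03)/[(21.03 + 26.06)/2] = 5.03/23.545 ≈ 0.2136.
Arc elasticity E = %ΔQ/%Δp ≈ 0.0672/0.2136 ≈ 0.315.
|E| < 1: supply is inelastic over this range.

0.315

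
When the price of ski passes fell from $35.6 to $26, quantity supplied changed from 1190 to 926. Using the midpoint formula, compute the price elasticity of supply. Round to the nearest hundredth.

%ΔQ = (926 − 1190)/[(1190 + 926)/2] = -264/1058 ≈ -0.2495.
%Δp = (26 − 35.6)/[(35.6 + 26)/2] = -9.6/30.8 ≈ -0.3117.
Arc elasticity E = %ΔQ/%Δp ≈ -0.2495/-0.3117 ≈ 0.80.
|E| < 1: supply is inelastic over this range.

0.80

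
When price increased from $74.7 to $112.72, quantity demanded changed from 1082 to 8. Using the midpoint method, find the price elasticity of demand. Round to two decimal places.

-4.86

%ΔQ = (8 − 1082)/[(1082 + 8)/2] = -1074/545 ≈ -1.9706.
%Δp = (112.72 − 74.7)/[(74.7 + 112.72)/2] = 38.02/93.71 ≈ 0.4057.
Arc elasticity E = %ΔQ/%Δp ≈ -1.9706/0.4057 ≈ -4.86.
|E| > 1: demand is elastic over this range.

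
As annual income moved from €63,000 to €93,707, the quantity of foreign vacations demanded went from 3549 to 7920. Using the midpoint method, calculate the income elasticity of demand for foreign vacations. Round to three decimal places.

%ΔQ = (7920 − 3549)/[(3549+7920)/2] = 4371/5734.5 ≈ 0.7622.
%ΔI = (93,707 − 63,000)/[(63,000+93,707)/2] = 30707/78353.5 ≈ 0.3919.
E_I = %ΔQ/%ΔI ≈ 1.945.
E_I > 1: normal good (luxury).

1.945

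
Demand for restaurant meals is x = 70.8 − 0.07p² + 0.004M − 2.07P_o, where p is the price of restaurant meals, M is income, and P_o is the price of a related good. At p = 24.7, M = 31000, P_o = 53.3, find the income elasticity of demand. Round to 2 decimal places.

Substituting, x = 70.8 − 0.07(24.7)² + 0.004(31000) − 2.07(53.3) = 70.8 − 42.7063 + 124 − 110.331 = 41.7627.
∂x/∂M = +0.004, so E_I = 0.004·(31000/41.7627) ≈ 2.97.
E_I > 1: normal good (luxury).

2.97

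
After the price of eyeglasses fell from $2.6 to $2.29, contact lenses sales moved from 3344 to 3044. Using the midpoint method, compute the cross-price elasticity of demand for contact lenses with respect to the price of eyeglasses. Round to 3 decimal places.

%ΔQ_x = (3044 − 3344)/[(3344+3044)/2] = -300/3194 ≈ -0.0939.
%ΔP_y = (2.29 − 2.6)/[(2.6+2.29)/2] ≈ -0.1268.
E_xy = -0.0939/-0.1268 ≈ 0.741.
E_xy > 0, so contact lenses and eyeglasses are substitutes.

0.741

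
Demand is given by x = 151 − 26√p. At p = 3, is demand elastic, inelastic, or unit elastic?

inelastic

At p = 3, x = 105.9667.
dx/dp = −26/(2√p) = −26/(2·1.7321).
Point elasticity E = (dx/dp)·(p/x) = -7.5056 × 3/105.9667 ≈ -0.212.
|E| ≈ 0.212 < 1, so demand is inelastic.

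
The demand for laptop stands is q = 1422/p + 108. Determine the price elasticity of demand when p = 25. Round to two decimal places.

-0.34

At p = 25, q = 164.88.
dq/dp = −1422/p² = −2.2752.
Point elasticity E = (dq/dp)·(p/q) = -2.2752 × 25/164.88 ≈ -0.34.
|E| < 1, so demand is inelastic at this price.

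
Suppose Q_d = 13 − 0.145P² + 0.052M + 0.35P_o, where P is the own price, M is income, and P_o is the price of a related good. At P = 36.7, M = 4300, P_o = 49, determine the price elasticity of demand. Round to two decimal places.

-6.68

Substituting, Q_d = 13 − 0.145(36.7)² + 0.052(4300) + 0.35(49) = 13 − 195.2991 + 223.6 + 17.15 = 58.451.
∂Q_d/∂P = −2·0.145·P = -10.643, so E_p = -10.643·(36.7/58.451) ≈ -6.68.
|E_p| > 1: demand is elastic.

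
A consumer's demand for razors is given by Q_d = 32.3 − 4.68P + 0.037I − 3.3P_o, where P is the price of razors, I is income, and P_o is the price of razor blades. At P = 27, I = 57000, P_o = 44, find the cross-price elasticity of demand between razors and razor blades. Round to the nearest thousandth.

Substituting, Q_d = 32.3 − 4.68(27) + 0.037(57000) − 3.3(44) = 32.3 − 126.36 + 2109 − 145.2 = 1869.74.
∂Q_d/∂P_o = −3.3, so E_xy = -3.3·(44/1869.74) ≈ -0.078.
E_xy < 0: the goods are complements.

-0.078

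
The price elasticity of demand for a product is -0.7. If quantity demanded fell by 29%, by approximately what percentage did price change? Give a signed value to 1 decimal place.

41.4

%ΔQ ≈ E × %ΔP ⇒ %ΔP = %ΔQ / E = (-29%)/(-0.7) ≈ 41.4%.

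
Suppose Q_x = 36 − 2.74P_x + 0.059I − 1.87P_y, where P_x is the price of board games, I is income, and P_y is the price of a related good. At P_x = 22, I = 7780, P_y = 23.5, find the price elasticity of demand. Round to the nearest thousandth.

-0.154

First evaluate Q_x: 36 − 2.74(22) + 0.059(7780) − 1.87(23.5) = 36 − 60.28 + 459.02 − 43.945 = 390.795.
∂Q_x/∂P_x = −2.74, so E_p = (−2.74)·(22/390.795) ≈ -0.154.
|E_p| < 1: demand is inelastic.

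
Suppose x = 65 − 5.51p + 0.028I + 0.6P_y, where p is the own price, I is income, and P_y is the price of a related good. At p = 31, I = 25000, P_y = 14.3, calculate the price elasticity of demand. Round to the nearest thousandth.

-0.283

x = 65 − 5.51(31) + 0.028(25000) + 0.6(14.3) = 65 − 170.81 + 700 + 8.58 = 602.77.
∂x/∂p = −5.51, so E_p = (−5.51)·(31/602.77) ≈ -0.283.
|E_p| < 1: demand is inelastic.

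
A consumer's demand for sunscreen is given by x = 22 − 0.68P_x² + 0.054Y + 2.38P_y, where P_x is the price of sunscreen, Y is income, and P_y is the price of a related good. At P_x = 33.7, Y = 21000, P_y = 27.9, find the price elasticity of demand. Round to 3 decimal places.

Evaluating quantity at (P_x, Y, P_y) gives x = 22 − 0.68(33.7)² + 0.054(21000) + 2.38(27.9) = 22 − 772.2692 + 1134 + 66.402 = 450.1328.
∂x/∂P_x = −2·0.68·P_x = -45.832, so E_p = -45.832·(33.7/450.1328) ≈ -3.431.
|E_p| > 1: demand is elastic.

-3.431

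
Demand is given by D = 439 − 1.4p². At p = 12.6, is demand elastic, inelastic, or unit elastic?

At p = 12.6, D = 216.736.
dD/dp = −2·1.4·p = −35.28.
Point elasticity E = (dD/dp)·(p/D) = -35.28 × 12.6/216.736 ≈ -2.051.
|E| ≈ 2.051 > 1, so demand is elastic.

elastic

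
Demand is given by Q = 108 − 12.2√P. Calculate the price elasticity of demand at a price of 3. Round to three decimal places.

At P = 3, Q = 86.869.
dQ/dP = −12.2/(2√P) = −12.2/(2·1.7321).
Point elasticity E = (dQ/dP)·(P/Q) = -3.5218 × 3/86.869 ≈ -0.122.
|E| < 1, so demand is inelastic at this price.

-0.122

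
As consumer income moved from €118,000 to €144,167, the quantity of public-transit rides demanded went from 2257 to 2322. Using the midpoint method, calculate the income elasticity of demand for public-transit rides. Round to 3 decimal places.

%ΔQ = (2322 − 2257)/[(2257+2322)/2] = 65/2289.5 ≈ 0.0284.
%ΔI = (144,167 − 118,000)/[(118,000+144,167)/2] = 26167/131083.5 ≈ 0.1996.
E_I = %ΔQ/%ΔI ≈ 0.142.
E_I ∈ (0,1): normal good (necessity).

0.142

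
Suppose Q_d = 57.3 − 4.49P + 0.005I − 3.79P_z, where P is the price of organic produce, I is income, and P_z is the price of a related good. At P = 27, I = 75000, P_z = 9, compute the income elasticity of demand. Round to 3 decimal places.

Substituting, Q_d = 57.3 − 4.49(27) + 0.005(75000) − 3.79(9) = 57.3 − 121.23 + 375 − 34.11 = 276.96.
∂Q_d/∂I = +0.005, so E_I = 0.005·(75000/276.96) ≈ 1.354.
E_I > 1: normal good (luxury).

1.354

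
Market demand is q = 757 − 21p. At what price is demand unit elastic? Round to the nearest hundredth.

18.02

For linear demand q = a − bp, E = −bp/(a − bp). |E| = 1 ⇒ bp = a − bp ⇒ p = a/(2b).
p = 757/(2·21) ≈ 18.02.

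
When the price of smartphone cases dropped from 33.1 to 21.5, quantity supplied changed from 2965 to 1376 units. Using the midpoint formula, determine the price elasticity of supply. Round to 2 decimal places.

1.72

%ΔQ = (1376 − 2965)/[(2965 + 1376)/2] = -1589/2170.5 ≈ -0.7321.
%Δp = (21.5 − 33.1)/[(33.1 + 21.5)/2] = -11.6/27.3 ≈ -0.4249.
Arc elasticity E = %ΔQ/%Δp ≈ -0.7321/-0.4249 ≈ 1.72.
|E| > 1: supply is elastic over this range.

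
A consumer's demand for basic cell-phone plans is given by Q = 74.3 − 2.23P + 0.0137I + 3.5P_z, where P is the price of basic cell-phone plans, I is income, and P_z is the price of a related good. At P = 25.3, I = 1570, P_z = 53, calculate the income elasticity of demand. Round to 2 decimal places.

Substituting, Q = 74.3 − 2.23(25.3) + 0.0137(1570) + 3.5(53) = 74.3 − 56.419 + 21.509 + 185.5 = 224.89.
∂Q/∂I = +0.0137, so E_I = 0.0137·(1570/224.89) ≈ 0.10.
E_I ∈ (0,1): normal good (necessity).

0.10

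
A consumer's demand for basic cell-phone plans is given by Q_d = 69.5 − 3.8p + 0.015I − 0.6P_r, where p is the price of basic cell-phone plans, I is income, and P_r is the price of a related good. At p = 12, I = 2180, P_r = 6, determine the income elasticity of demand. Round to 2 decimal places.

First evaluate Q_d: 69.5 − 3.8(12) + 0.015(2180) − 0.6(6) = 69.5 − 45.6 + 32.7 − 3.6 = 53.
∂Q_d/∂I = +0.015, so E_I = 0.015·(2180/53) ≈ 0.62.
E_I ∈ (0,1): normal good (necessity).

0.62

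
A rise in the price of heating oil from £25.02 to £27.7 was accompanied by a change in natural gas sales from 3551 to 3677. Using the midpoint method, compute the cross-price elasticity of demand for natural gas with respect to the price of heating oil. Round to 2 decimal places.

%ΔQ_x = (3677 − 3551)/[(3551+3677)/2] = 126/3614 ≈ 0.0349.
%ΔP_y = (27.7 − 25.02)/[(25.02+27.7)/2] ≈ 0.1017.
E_xy = 0.0349/0.1017 ≈ 0.34.
E_xy > 0, so natural gas and heating oil are substitutes.

0.34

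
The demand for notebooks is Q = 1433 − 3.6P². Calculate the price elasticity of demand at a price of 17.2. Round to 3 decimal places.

At P = 17.2, Q = 367.976.
dQ/dP = −2·3.6·P = −123.84.
Point elasticity E = (dQ/dP)·(P/Q) = -123.84 × 17.2/367.976 ≈ -5.789.
|E| > 1, so demand is elastic at this price.

-5.789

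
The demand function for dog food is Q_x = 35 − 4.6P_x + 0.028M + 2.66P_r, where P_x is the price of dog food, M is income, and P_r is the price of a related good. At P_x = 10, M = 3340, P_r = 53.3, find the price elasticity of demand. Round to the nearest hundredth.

-0.21

First evaluate Q_x: 35 − 4.6(10) + 0.028(3340) + 2.66(53.3) = 35 − 46 + 93.52 + 141.778 = 224.298.
∂Q_x/∂P_x = −4.6, so E_p = (−4.6)·(10/224.298) ≈ -0.21.
|E_p| < 1: demand is inelastic.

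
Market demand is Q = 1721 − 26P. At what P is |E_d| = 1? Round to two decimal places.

For linear demand Q = a − bP, E = −bP/(a − bP). |E| = 1 ⇒ bP = a − bP ⇒ P = a/(2b).
P = 1721/(2·26) ≈ 33.10.

33.10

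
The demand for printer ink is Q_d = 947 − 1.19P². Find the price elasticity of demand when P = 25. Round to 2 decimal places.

At P = 25, Q_d = 203.25.
dQ_d/dP = −2·1.19·P = −59.5.
Point elasticity E = (dQ_d/dP)·(P/Q_d) = -59.5 × 25/203.25 ≈ -7.32.
|E| > 1, so demand is elastic at this price.

-7.32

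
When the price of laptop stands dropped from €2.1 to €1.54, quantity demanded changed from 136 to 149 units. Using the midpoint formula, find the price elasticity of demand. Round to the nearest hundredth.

-0.30

%Δq = (149 − 136)/[(136 + 149)/2] = 13/142.5 ≈ 0.0912.
%ΔP = (1.54 − 2.1)/[(2.1 + 1.54)/2] = -0.56/1.82 ≈ -0.3077.
Arc elasticity E = %Δq/%ΔP ≈ 0.0912/-0.3077 ≈ -0.30.
|E| < 1: demand is inelastic over this range.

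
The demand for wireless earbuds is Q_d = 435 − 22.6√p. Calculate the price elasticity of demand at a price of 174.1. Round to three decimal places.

At p = 174.1, Q_d = 136.7999.
dQ_d/dp = −22.6/(2√p) = −22.6/(2·13.1947).
Point elasticity E = (dQ_d/dp)·(p/Q_d) = -0.8564 × 174.1/136.7999 ≈ -1.090.
|E| > 1, so demand is elastic at this price.

-1.090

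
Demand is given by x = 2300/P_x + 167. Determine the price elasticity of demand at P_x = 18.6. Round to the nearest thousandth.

At P_x = 18.6, x = 290.6559.
dx/dP_x = −2300/P_x² = −6.6482.
Point elasticity E = (dx/dP_x)·(P_x/x) = -6.6482 × 18.6/290.6559 ≈ -0.425.
|E| < 1, so demand is inelastic at this price.

-0.425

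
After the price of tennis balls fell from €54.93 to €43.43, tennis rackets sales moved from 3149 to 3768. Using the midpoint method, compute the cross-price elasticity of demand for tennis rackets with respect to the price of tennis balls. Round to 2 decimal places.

-0.77

%ΔQ_x = (3768 − 3149)/[(3149+3768)/2] = 619/3458.5 ≈ 0.1790.
%ΔP_y = (43.43 − 54.93)/[(54.93+43.43)/2] ≈ -0.2338.
E_xy = 0.1790/-0.2338 ≈ -0.77.
E_xy < 0, so tennis rackets and tennis balls are complements.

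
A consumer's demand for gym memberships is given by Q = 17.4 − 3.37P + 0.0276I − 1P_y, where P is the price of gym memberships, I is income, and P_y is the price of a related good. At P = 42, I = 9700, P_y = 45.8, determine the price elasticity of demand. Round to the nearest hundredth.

First evaluate Q: 17.4 − 3.37(42) + 0.0276(9700) − 1(45.8) = 17.4 − 141.54 + 267.72 − 45.8 = 97.78.
∂Q/∂P = −3.37, so E_p = (−3.37)·(42/97.78) ≈ -1.45.
|E_p| > 1: demand is elastic.

-1.45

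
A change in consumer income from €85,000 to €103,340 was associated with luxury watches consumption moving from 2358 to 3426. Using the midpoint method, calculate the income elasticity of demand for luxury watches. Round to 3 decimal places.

%ΔQ = (3426 − 2358)/[(2358+3426)/2] = 1068/2892 ≈ 0.3693.
%ΔY = (103,340 − 85,000)/[(85,000+103,340)/2] = 18340/94170 ≈ 0.1948.
E_I = %ΔQ/%ΔY ≈ 1.896.
E_I > 1: normal good (luxury).

1.896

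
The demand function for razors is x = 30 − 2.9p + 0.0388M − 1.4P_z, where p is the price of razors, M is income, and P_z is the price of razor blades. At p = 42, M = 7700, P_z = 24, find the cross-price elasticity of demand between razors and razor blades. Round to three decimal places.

-0.194

x = 30 − 2.9(42) + 0.0388(7700) − 1.4(24) = 30 − 121.8 + 298.76 − 33.6 = 173.36.
∂x/∂P_z = −1.4, so E_xy = -1.4·(24/173.36) ≈ -0.194.
E_xy < 0: the goods are complements.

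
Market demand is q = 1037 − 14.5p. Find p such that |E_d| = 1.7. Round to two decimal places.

45.03

Set −bp/(a − bp) = −1.7 ⇒ bp = 1.7(a − bp) ⇒ bp(1+1.7) = 1.7·a.
p = 1.7·1037/(14.5·2.7) ≈ 45.03.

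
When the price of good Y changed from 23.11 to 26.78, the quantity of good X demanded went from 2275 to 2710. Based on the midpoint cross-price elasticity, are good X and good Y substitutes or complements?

%ΔQ_x = (2710 − 2275)/[(2275+2710)/2] = 435/2492.5 ≈ 0.1745.
%ΔP_y = (26.78 − 23.11)/[(23.11+26.78)/2] ≈ 0.1471.
E_xy = 0.1745/0.1471 ≈ 1.186.
E_xy > 0, so the goods are substitutes.

substitutes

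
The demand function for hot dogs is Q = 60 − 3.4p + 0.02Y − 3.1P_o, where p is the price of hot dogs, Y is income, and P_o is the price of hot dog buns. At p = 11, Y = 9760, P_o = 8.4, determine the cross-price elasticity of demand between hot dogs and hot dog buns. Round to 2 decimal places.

-0.14

Substituting, Q = 60 − 3.4(11) + 0.02(9760) − 3.1(8.4) = 60 − 37.4 + 195.2 − 26.04 = 191.76.
∂Q/∂P_o = −3.1, so E_xy = -3.1·(8.4/191.76) ≈ -0.14.
E_xy < 0: the goods are complements.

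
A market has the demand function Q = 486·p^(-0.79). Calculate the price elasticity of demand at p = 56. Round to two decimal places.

-0.79

For a Cobb–Douglas (constant-elasticity) form Q = A·p^α·…, the elasticity with respect to p equals the exponent α at every point.
Here the exponent on p is -0.79, so the price elasticity of demand is -0.79.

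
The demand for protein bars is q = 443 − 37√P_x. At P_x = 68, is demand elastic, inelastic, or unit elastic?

At P_x = 68, q = 137.8902.
dq/dP_x = −37/(2√P_x) = −37/(2·8.2462).
Point elasticity E = (dq/dP_x)·(P_x/q) = -2.2435 × 68/137.8902 ≈ -1.106.
|E| ≈ 1.106 > 1, so demand is elastic.

elastic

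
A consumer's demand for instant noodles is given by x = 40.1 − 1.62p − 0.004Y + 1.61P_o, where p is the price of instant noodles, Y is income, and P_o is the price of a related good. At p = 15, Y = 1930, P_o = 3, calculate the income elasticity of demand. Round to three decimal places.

-0.598

At the given point, x = 40.1 − 1.62(15) − 0.004(1930) + 1.61(3) = 40.1 − 24.3 − 7.72 + 4.83 = 12.91.
∂x/∂Y = −0.004, so E_I = -0.004·(1930/12.91) ≈ -0.598.
E_I < 0: inferior good.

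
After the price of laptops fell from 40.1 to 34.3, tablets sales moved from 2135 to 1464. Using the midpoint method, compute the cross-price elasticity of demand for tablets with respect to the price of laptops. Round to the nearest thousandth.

%ΔQ_x = (1464 − 2135)/[(2135+1464)/2] = -671/1799.5 ≈ -0.3729.
%ΔP_y = (34.3 − 40.1)/[(40.1+34.3)/2] ≈ -0.1559.
E_xy = -0.3729/-0.1559 ≈ 2.392.
E_xy > 0, so tablets and laptops are substitutes.

2.392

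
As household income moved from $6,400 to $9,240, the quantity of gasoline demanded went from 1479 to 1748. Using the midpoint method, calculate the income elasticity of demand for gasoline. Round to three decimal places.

0.459

%ΔQ = (1748 − 1479)/[(1479+1748)/2] = 269/1613.5 ≈ 0.1667.
%ΔI = (9,240 − 6,400)/[(6,400+9,240)/2] = 2840/7820 ≈ 0.3632.
E_I = %ΔQ/%ΔI ≈ 0.459.
E_I ∈ (0,1): normal good (necessity).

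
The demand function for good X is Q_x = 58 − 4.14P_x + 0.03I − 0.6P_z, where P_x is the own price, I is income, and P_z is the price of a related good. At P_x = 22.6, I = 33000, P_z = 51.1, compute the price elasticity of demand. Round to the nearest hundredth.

-0.10

Substituting, Q_x = 58 − 4.14(22.6) + 0.03(33000) − 0.6(51.1) = 58 − 93.564 + 990 − 30.66 = 923.776.
∂Q_x/∂P_x = −4.14, so E_p = (−4.14)·(22.6/923.776) ≈ -0.10.
|E_p| < 1: demand is inelastic.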